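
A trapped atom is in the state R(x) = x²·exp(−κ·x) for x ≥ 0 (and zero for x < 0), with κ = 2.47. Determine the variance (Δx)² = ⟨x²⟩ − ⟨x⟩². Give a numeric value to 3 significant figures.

0.205

Compute ⟨x⟩ and ⟨x²⟩ separately, then (Δx)² = ⟨x²⟩ − ⟨x⟩².
Every integrand reduces to terms xʲ·e^(−2κx) on [0, ∞); use ∫₀^∞ xʲ·e^(−2κx) dx = j!/(2κ)^(j+1).
Normalization: ∫|R|² dx = 0.0081579.
⟨x⟩ = 1.0121 and ⟨x²⟩ = 1.2293.
(Δx)² = 1.2293 − (1.0121)² = 0.20489.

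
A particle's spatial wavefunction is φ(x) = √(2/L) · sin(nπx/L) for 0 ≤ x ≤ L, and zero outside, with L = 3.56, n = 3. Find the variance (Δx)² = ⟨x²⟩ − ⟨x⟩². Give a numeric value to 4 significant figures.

Compute ⟨x⟩ and ⟨x²⟩ separately, then (Δx)² = ⟨x²⟩ − ⟨x⟩².
With sin²θ = (1 − cos2θ)/2 on 0 ≤ x ≤ L: ∫sin²(nπx/L) dx = L/2, ∫x·sin²(nπx/L) dx = L²/4, ∫x²·sin²(nπx/L) dx = L³·(1/6 − 1/(4n²π²)); higher powers xᵏ the same way, integrating xᵏ·cos(2nπx/L) by parts.
⟨x⟩ = 1.7800 and ⟨x²⟩ = 4.1532.
(Δx)² = 4.1532 − (1.7800)² = 0.98479.

0.9848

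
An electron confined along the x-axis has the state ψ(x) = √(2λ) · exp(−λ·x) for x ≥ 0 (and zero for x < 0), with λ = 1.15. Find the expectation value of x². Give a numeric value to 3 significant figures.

0.378

⟨x²⟩ = ∫ x²·|ψ|² dx (integrals over the domain).
Every integrand reduces to terms xʲ·e^(−2λx) on [0, ∞); use ∫₀^∞ xʲ·e^(−2λx) dx = j!/(2λ)^(j+1).
⟨x²⟩ = 0.37807.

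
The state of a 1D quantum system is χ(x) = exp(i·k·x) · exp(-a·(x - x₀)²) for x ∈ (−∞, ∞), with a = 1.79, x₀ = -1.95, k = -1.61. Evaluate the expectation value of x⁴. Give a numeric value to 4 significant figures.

17.70

⟨x⁴⟩ = ∫ x⁴·|χ|² dx / ∫|χ|² dx (integrals over the domain).
Gaussian moments (u = x − x₀): ∫u^(2j)·e^(−2au²) du = (2j−1)!!/(4a)^j · √(π/(2a)), odd powers integrate to 0; here √(π/(2a)) = 0.93677.
State is unnormalized: ∫|χ|² dx = 0.93677, and ∫χ*·x⁴·χ dx = 16.585, so ⟨x⁴⟩ = 16.585 / 0.93677.
⟨x⁴⟩ = 17.704.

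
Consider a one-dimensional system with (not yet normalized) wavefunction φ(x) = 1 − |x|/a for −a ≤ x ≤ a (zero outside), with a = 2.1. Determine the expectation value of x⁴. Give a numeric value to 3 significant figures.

0.556

⟨x⁴⟩ = ∫ x⁴·|φ|² dx / ∫|φ|² dx (integrals over the domain).
φ is even, so ∫ over [−a, a] = 2∫₀ᵃ with φ = 1 − x/a there: ∫₀ᵃ (1 − x/a)² dx = a/3, ∫₀ᵃ x²(1 − x/a)² dx = a³/30, ∫₀ᵃ x⁴(1 − x/a)² dx = a⁵/105.
State is unnormalized: ∫|φ|² dx = 1.4000, and ∫φ*·x⁴·φ dx = 0.77792, so ⟨x⁴⟩ = 0.77792 / 1.4000.
⟨x⁴⟩ = 0.55566.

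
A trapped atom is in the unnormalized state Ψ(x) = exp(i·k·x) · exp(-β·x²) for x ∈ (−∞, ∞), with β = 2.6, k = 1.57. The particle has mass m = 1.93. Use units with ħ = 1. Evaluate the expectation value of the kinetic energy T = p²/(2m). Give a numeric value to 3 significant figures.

1.31

T = −(ħ²/2m) d²/dx², so ⟨T⟩ = −(ħ²/2m) ∫ Ψ*·Ψ'' dx / ∫|Ψ|² dx; with m = 1.93.
Gaussian moments: ∫x^(2j)·e^(−2βx²) dx = (2j−1)!!/(4β)^j · √(π/(2β)), odd powers integrate to 0; here √(π/(2β)) = 0.77727. Derivatives: Ψ′ = (ik − 2βx)·Ψ, Ψ″ = ((ik − 2βx)² − 2β)·Ψ; the odd-in-x pieces drop out.
State is unnormalized: ∫|Ψ|² dx = 0.77727, and ∫Ψ*·(−ħ²/2m · Ψ'') dx = 1.0199, so ⟨T⟩ = 1.0199 / 0.77727.
⟨T⟩ = 1.3122.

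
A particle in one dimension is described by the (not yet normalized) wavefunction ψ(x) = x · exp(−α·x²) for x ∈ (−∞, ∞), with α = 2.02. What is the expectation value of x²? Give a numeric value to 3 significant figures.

⟨x²⟩ = ∫ x²·|ψ|² dx / ∫|ψ|² dx (integrals over the domain).
Expand each integrand as polynomial × e^(−2αx²) and use ∫x^(2j)·e^(−2αx²) dx = (2j−1)!!/(4α)^j · √(π/(2α)), odd powers → 0; here √(π/(2α)) = 0.88183.
State is unnormalized: ∫|ψ|² dx = 0.10914, and ∫ψ*·x²·ψ dx = 0.040521, so ⟨x²⟩ = 0.040521 / 0.10914.
⟨x²⟩ = 0.37129.

0.371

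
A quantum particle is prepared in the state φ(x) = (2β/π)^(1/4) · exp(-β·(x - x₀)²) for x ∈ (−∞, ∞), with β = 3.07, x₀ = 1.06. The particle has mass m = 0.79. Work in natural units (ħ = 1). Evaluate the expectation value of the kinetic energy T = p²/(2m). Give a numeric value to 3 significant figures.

1.94

T = −(ħ²/2m) d²/dx², so ⟨T⟩ = −(ħ²/2m) ∫ φ*·φ'' dx; with m = 0.79.
Gaussian moments (u = x − x₀): ∫u^(2j)·e^(−2βu²) du = (2j−1)!!/(4β)^j · √(π/(2β)), odd powers integrate to 0; here √(π/(2β)) = 0.71530. Derivatives: d/dx e^(−βu²) = −2βu·e^(−βu²), d²/dx² e^(−βu²) = (4β²u² − 2β)·e^(−βu²).
⟨T⟩ = 1.9430.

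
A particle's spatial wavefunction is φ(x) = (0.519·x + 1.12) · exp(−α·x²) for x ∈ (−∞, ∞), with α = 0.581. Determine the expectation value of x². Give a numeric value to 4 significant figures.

0.5031

⟨x²⟩ = ∫ x²·|φ|² dx / ∫|φ|² dx (integrals over the domain).
Expand each integrand as polynomial × e^(−2αx²) and use ∫x^(2j)·e^(−2αx²) dx = (2j−1)!!/(4α)^j · √(π/(2α)), odd powers → 0; here √(π/(2α)) = 1.6443.
State is unnormalized: ∫|φ|² dx = 2.2531, and ∫φ*·x²·φ dx = 1.1335, so ⟨x²⟩ = 1.1335 / 2.2531.
⟨x²⟩ = 0.50308.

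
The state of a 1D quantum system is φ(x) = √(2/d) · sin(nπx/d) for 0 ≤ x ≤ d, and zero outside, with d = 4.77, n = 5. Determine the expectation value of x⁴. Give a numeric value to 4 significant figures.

⟨x⁴⟩ = ∫ x⁴·|φ|² dx (integrals over the domain).
With sin²θ = (1 − cos2θ)/2 on 0 ≤ x ≤ d: ∫sin²(nπx/d) dx = d/2, ∫x·sin²(nπx/d) dx = d²/4, ∫x²·sin²(nπx/d) dx = d³·(1/6 − 1/(4n²π²)); higher powers xᵏ the same way, integrating xᵏ·cos(2nπx/d) by parts.
⟨x⁴⟩ = 101.45.

101.5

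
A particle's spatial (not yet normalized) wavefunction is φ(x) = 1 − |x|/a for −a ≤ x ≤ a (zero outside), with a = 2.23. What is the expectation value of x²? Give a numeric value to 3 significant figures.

0.497

⟨x²⟩ = ∫ x²·|φ|² dx / ∫|φ|² dx (integrals over the domain).
φ is even, so ∫ over [−a, a] = 2∫₀ᵃ with φ = 1 − x/a there: ∫₀ᵃ (1 − x/a)² dx = a/3, ∫₀ᵃ x²(1 − x/a)² dx = a³/30, ∫₀ᵃ x⁴(1 − x/a)² dx = a⁵/105.
State is unnormalized: ∫|φ|² dx = 1.4867, and ∫φ*·x²·φ dx = 0.73930, so ⟨x²⟩ = 0.73930 / 1.4867.
⟨x²⟩ = 0.49729.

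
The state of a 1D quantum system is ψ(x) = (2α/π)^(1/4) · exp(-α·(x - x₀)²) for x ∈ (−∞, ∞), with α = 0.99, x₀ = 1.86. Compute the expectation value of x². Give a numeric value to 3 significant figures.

3.71

⟨x²⟩ = ∫ x²·|ψ|² dx (integrals over the domain).
Gaussian moments (u = x − x₀): ∫u^(2j)·e^(−2αu²) du = (2j−1)!!/(4α)^j · √(π/(2α)), odd powers integrate to 0; here √(π/(2α)) = 1.2596.
⟨x²⟩ = 3.7121.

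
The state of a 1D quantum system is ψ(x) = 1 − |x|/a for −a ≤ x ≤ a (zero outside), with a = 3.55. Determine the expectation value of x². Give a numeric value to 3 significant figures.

⟨x²⟩ = ∫ x²·|ψ|² dx / ∫|ψ|² dx (integrals over the domain).
ψ is even, so ∫ over [−a, a] = 2∫₀ᵃ with ψ = 1 − x/a there: ∫₀ᵃ (1 − x/a)² dx = a/3, ∫₀ᵃ x²(1 − x/a)² dx = a³/30, ∫₀ᵃ x⁴(1 − x/a)² dx = a⁵/105.
State is unnormalized: ∫|ψ|² dx = 2.3667, and ∫ψ*·x²·ψ dx = 2.9826, so ⟨x²⟩ = 2.9826 / 2.3667.
⟨x²⟩ = 1.2603.

1.26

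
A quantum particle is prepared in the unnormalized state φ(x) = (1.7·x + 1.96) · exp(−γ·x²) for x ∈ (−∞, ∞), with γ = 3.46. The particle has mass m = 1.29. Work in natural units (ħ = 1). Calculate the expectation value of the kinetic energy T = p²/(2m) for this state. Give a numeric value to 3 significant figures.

T = −(ħ²/2m) d²/dx², so ⟨T⟩ = −(ħ²/2m) ∫ φ*·φ'' dx / ∫|φ|² dx; with m = 1.29.
Expand each integrand as polynomial × e^(−2γx²) and use ∫x^(2j)·e^(−2γx²) dx = (2j−1)!!/(4γ)^j · √(π/(2γ)), odd powers → 0; here √(π/(2γ)) = 0.67379. Differentiate with the product rule, d/dx e^(−γx²) = −2γx·e^(−γx²).
State is unnormalized: ∫|φ|² dx = 2.7291, and ∫φ*·(−ħ²/2m · φ'') dx = 4.0373, so ⟨T⟩ = 4.0373 / 2.7291.
⟨T⟩ = 1.4794.

1.48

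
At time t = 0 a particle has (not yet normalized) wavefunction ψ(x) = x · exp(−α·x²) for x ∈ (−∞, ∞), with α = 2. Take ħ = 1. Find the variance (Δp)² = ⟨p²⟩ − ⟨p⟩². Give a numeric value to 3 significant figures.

Compute ⟨p⟩ and ⟨p²⟩ separately; (Δp)² = ⟨p²⟩ − ⟨p⟩².
Expand each integrand as polynomial × e^(−2αx²) and use ∫x^(2j)·e^(−2αx²) dx = (2j−1)!!/(4α)^j · √(π/(2α)), odd powers → 0; here √(π/(2α)) = 0.88623. Differentiate with the product rule, d/dx e^(−αx²) = −2αx·e^(−αx²).
Normalization: ∫|ψ|² dx = 0.11078.
⟨p⟩ = 0.0000 and ⟨p²⟩ = 6.0000.
(Δp)² = 6.0000 − (0.0000)² = 6.0000.

6.00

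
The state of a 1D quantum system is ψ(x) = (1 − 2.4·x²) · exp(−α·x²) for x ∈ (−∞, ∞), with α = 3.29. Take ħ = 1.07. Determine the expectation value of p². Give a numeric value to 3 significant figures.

p² ψ = −ħ² d²ψ/dx²; ⟨p²⟩ = −ħ² ∫ ψ*·ψ'' dx / ∫|ψ|² dx.
Expand each integrand as polynomial × e^(−2αx²) and use ∫x^(2j)·e^(−2αx²) dx = (2j−1)!!/(4α)^j · √(π/(2α)), odd powers → 0; here √(π/(2α)) = 0.69097. Differentiate with the product rule, d/dx e^(−αx²) = −2αx·e^(−αx²).
State is unnormalized: ∫|ψ|² dx = 0.50789, and ∫ψ*·(−ħ² ψ'') dx = 4.1580, so ⟨p²⟩ = 4.1580 / 0.50789.
⟨p²⟩ = 8.1867.

8.19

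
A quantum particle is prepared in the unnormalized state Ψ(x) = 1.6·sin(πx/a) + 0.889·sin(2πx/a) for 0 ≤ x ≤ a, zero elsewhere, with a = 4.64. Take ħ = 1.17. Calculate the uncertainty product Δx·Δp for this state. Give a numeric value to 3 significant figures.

0.649

Δx = √(⟨x²⟩−⟨x⟩²), Δp = √(⟨p²⟩−⟨p⟩²).
On 0 ≤ x ≤ a (j ≠ l): ∫sin²(jπx/a) dx = a/2, ∫sin(jπx/a)·sin(lπx/a) dx = 0; diagonal moments ∫x·sin²(jπx/a) dx = a²/4, ∫x²·sin²(jπx/a) dx = a³·(1/6 − 1/(4j²π²)); cross terms ∫x·sin(jπx/a)·sin(lπx/a) dx = 0 for j + l even and −4jla²/(π²(j² − l²)²) for j + l odd, ∫x²·sin(jπx/a)·sin(lπx/a) dx = (−1)^(j+l)·4jla³/(π²(j² − l²)²); higher powers the same way via product-to-sum and parts. d²/dx² sin(jπx/a) = −(jπ/a)²·sin(jπx/a); on 0 ≤ x ≤ a, ∫sin²(jπx/a) dx = a/2 and ∫sin(jπx/a)·sin(lπx/a) dx = 0 for j ≠ l, so only diagonal terms survive in ∫|Ψ|² and ∫Ψ·Ψ″; ∫Ψ·Ψ′ dx = [Ψ²/2] between the walls = 0.
Normalization: ∫|Ψ|² dx = 7.7727.
⟨x⟩ = 1.6103, ⟨x²⟩ = 2.9859 ⇒ Δx = 0.62670.
⟨p⟩ = 0.0000, ⟨p²⟩ = 1.0716 ⇒ Δp = 1.0352.
Δx·Δp = 0.64876.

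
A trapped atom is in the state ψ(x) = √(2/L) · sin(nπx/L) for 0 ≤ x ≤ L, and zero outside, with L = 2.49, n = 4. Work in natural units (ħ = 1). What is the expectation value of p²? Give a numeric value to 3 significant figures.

25.5

p² ψ = −ħ² d²ψ/dx²; ⟨p²⟩ = −ħ² ∫ ψ*·ψ'' dx.
d/dx sin(nπx/L) = (nπ/L)·cos(nπx/L) and d²/dx² sin(nπx/L) = −(nπ/L)²·sin(nπx/L); on 0 ≤ x ≤ L, ∫sin²(nπx/L) dx = L/2 and ∫sin(nπx/L)·cos(nπx/L) dx = 0.
⟨p²⟩ = 25.470.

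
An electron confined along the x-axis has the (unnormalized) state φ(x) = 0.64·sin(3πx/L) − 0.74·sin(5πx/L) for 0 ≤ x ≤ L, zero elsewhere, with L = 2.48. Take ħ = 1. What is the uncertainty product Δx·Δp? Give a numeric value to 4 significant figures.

2.423

Δx = √(⟨x²⟩−⟨x⟩²), Δp = √(⟨p²⟩−⟨p⟩²).
On 0 ≤ x ≤ L (j ≠ l): ∫sin²(jπx/L) dx = L/2, ∫sin(jπx/L)·sin(lπx/L) dx = 0; diagonal moments ∫x·sin²(jπx/L) dx = L²/4, ∫x²·sin²(jπx/L) dx = L³·(1/6 − 1/(4j²π²)); cross terms ∫x·sin(jπx/L)·sin(lπx/L) dx = 0 for j + l even and −4jlL²/(π²(j² − l²)²) for j + l odd, ∫x²·sin(jπx/L)·sin(lπx/L) dx = (−1)^(j+l)·4jlL³/(π²(j² − l²)²); higher powers the same way via product-to-sum and parts. d²/dx² sin(jπx/L) = −(jπ/L)²·sin(jπx/L); on 0 ≤ x ≤ L, ∫sin²(jπx/L) dx = L/2 and ∫sin(jπx/L)·sin(lπx/L) dx = 0 for j ≠ l, so only diagonal terms survive in ∫|φ|² and ∫φ·φ″; ∫φ·φ′ dx = [φ²/2] between the walls = 0.
Normalization: ∫|φ|² dx = 1.1869.
⟨x⟩ = 1.2400, ⟨x²⟩ = 1.7391 ⇒ Δx = 0.44892.
⟨p⟩ = 0.0000, ⟨p²⟩ = 29.131 ⇒ Δp = 5.3973.
Δx·Δp = 2.4230.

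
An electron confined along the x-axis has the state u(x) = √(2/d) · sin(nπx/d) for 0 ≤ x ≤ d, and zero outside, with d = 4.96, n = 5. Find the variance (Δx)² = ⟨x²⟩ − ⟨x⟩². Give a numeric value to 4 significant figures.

2.000

Compute ⟨x⟩ and ⟨x²⟩ separately, then (Δx)² = ⟨x²⟩ − ⟨x⟩².
With sin²θ = (1 − cos2θ)/2 on 0 ≤ x ≤ d: ∫sin²(nπx/d) dx = d/2, ∫x·sin²(nπx/d) dx = d²/4, ∫x²·sin²(nπx/d) dx = d³·(1/6 − 1/(4n²π²)); higher powers xᵏ the same way, integrating xᵏ·cos(2nπx/d) by parts.
⟨x⟩ = 2.4800 and ⟨x²⟩ = 8.1507.
(Δx)² = 8.1507 − (2.4800)² = 2.0003.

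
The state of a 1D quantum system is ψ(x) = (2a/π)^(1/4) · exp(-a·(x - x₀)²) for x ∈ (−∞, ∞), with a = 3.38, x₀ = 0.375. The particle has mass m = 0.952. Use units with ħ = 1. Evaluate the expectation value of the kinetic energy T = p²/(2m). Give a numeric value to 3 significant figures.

1.78

T = −(ħ²/2m) d²/dx², so ⟨T⟩ = −(ħ²/2m) ∫ ψ*·ψ'' dx; with m = 0.952.
Gaussian moments (u = x − x₀): ∫u^(2j)·e^(−2au²) du = (2j−1)!!/(4a)^j · √(π/(2a)), odd powers integrate to 0; here √(π/(2a)) = 0.68171. Derivatives: d/dx e^(−au²) = −2au·e^(−au²), d²/dx² e^(−au²) = (4a²u² − 2a)·e^(−au²).
⟨T⟩ = 1.7752.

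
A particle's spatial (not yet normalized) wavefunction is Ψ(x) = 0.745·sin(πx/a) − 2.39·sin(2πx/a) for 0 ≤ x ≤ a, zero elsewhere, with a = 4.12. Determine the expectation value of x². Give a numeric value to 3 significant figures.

⟨x²⟩ = ∫ x²·|Ψ|² dx / ∫|Ψ|² dx (integrals over the domain).
On 0 ≤ x ≤ a (j ≠ l): ∫sin²(jπx/a) dx = a/2, ∫sin(jπx/a)·sin(lπx/a) dx = 0; diagonal moments ∫x·sin²(jπx/a) dx = a²/4, ∫x²·sin²(jπx/a) dx = a³·(1/6 − 1/(4j²π²)); cross terms ∫x·sin(jπx/a)·sin(lπx/a) dx = 0 for j + l even and −4jla²/(π²(j² − l²)²) for j + l odd, ∫x²·sin(jπx/a)·sin(lπx/a) dx = (−1)^(j+l)·4jla³/(π²(j² − l²)²); higher powers the same way via product-to-sum and parts.
State is unnormalized: ∫|Ψ|² dx = 12.910, and ∫Ψ*·x²·Ψ dx = 91.965, so ⟨x²⟩ = 91.965 / 12.910.
⟨x²⟩ = 7.1234.

7.12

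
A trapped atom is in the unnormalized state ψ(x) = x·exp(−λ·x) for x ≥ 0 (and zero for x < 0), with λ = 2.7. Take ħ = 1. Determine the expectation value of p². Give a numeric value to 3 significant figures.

p² ψ = −ħ² d²ψ/dx²; ⟨p²⟩ = −ħ² ∫ ψ*·ψ'' dx / ∫|ψ|² dx.
Differentiate x·exp(−λ·x) with the product rule; every integrand then reduces to terms xʲ·e^(−2λx) on [0, ∞), with ∫₀^∞ xʲ·e^(−2λx) dx = j!/(2λ)^(j+1).
State is unnormalized: ∫|ψ|² dx = 0.012701, and ∫ψ*·(−ħ² ψ'') dx = 0.092593, so ⟨p²⟩ = 0.092593 / 0.012701.
⟨p²⟩ = 7.2900.

7.29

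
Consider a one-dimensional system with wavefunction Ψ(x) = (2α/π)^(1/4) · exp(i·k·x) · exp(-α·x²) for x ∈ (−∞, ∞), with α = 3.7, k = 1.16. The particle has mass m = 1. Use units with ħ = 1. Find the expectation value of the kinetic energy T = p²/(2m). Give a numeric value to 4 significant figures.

2.523

T = −(ħ²/2m) d²/dx², so ⟨T⟩ = −(ħ²/2m) ∫ Ψ*·Ψ'' dx; with m = 1.
Gaussian moments: ∫x^(2j)·e^(−2αx²) dx = (2j−1)!!/(4α)^j · √(π/(2α)), odd powers integrate to 0; here √(π/(2α)) = 0.65157. Derivatives: Ψ′ = (ik − 2αx)·Ψ, Ψ″ = ((ik − 2αx)² − 2α)·Ψ; the odd-in-x pieces drop out.
⟨T⟩ = 2.5228.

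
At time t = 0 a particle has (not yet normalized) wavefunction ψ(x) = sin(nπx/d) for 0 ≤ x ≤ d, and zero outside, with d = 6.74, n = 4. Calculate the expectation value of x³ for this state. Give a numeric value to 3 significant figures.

75.1

⟨x³⟩ = ∫ x³·|ψ|² dx / ∫|ψ|² dx (integrals over the domain).
With sin²θ = (1 − cos2θ)/2 on 0 ≤ x ≤ d: ∫sin²(nπx/d) dx = d/2, ∫x·sin²(nπx/d) dx = d²/4, ∫x²·sin²(nπx/d) dx = d³·(1/6 − 1/(4n²π²)); higher powers xᵏ the same way, integrating xᵏ·cos(2nπx/d) by parts.
State is unnormalized: ∫|ψ|² dx = 3.3700, and ∫ψ*·x³·ψ dx = 253.06, so ⟨x³⟩ = 253.06 / 3.3700.
⟨x³⟩ = 75.091.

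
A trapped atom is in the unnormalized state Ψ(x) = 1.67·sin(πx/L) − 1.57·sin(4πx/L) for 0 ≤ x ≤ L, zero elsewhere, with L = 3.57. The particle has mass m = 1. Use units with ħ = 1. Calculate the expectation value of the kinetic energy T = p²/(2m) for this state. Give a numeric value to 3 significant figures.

T = −(ħ²/2m) d²/dx², so ⟨T⟩ = −(ħ²/2m) ∫ Ψ*·Ψ'' dx / ∫|Ψ|² dx; with m = 1.
d²/dx² sin(jπx/L) = −(jπ/L)²·sin(jπx/L); on 0 ≤ x ≤ L, ∫sin²(jπx/L) dx = L/2 and ∫sin(jπx/L)·sin(lπx/L) dx = 0 for j ≠ l, so only diagonal terms survive in ∫|Ψ|² and ∫Ψ·Ψ″; ∫Ψ·Ψ′ dx = [Ψ²/2] between the walls = 0.
State is unnormalized: ∫|Ψ|² dx = 9.3780, and ∫Ψ*·(−ħ²/2m · Ψ'') dx = 29.185, so ⟨T⟩ = 29.185 / 9.3780.
⟨T⟩ = 3.1121.

3.11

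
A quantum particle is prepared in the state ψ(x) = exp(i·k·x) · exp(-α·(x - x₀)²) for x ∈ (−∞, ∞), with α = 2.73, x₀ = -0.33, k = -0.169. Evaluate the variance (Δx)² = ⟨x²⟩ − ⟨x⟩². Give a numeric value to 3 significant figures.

0.0916

Compute ⟨x⟩ and ⟨x²⟩ separately, then (Δx)² = ⟨x²⟩ − ⟨x⟩².
Gaussian moments (u = x − x₀): ∫u^(2j)·e^(−2αu²) du = (2j−1)!!/(4α)^j · √(π/(2α)), odd powers integrate to 0; here √(π/(2α)) = 0.75854.
Normalization: ∫|ψ|² dx = 0.75854.
⟨x⟩ = -0.33000 and ⟨x²⟩ = 0.20048.
(Δx)² = 0.20048 − (-0.33000)² = 0.091575.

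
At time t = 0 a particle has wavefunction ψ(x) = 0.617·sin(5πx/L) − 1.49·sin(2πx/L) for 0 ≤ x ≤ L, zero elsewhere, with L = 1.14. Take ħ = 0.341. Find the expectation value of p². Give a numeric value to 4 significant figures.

p² ψ = −ħ² d²ψ/dx²; ⟨p²⟩ = −ħ² ∫ ψ*·ψ'' dx / ∫|ψ|² dx.
d²/dx² sin(jπx/L) = −(jπ/L)²·sin(jπx/L); on 0 ≤ x ≤ L, ∫sin²(jπx/L) dx = L/2 and ∫sin(jπx/L)·sin(lπx/L) dx = 0 for j ≠ l, so only diagonal terms survive in ∫|ψ|² and ∫ψ·ψ″; ∫ψ·ψ′ dx = [ψ²/2] between the walls = 0.
State is unnormalized: ∫|ψ|² dx = 1.4824, and ∫ψ*·(−ħ² ψ'') dx = 9.2605, so ⟨p²⟩ = 9.2605 / 1.4824.
⟨p²⟩ = 6.2468.

6.247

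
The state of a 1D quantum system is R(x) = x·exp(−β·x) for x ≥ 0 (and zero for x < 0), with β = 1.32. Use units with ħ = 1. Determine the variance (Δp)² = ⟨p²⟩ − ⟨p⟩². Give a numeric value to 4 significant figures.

1.742

Compute ⟨p⟩ and ⟨p²⟩ separately; (Δp)² = ⟨p²⟩ − ⟨p⟩².
Differentiate x·exp(−β·x) with the product rule; every integrand then reduces to terms xʲ·e^(−2βx) on [0, ∞), with ∫₀^∞ xʲ·e^(−2βx) dx = j!/(2β)^(j+1).
Normalization: ∫|R|² dx = 0.10870.
⟨p⟩ = 0.0000 and ⟨p²⟩ = 1.7424.
(Δp)² = 1.7424 − (0.0000)² = 1.7424.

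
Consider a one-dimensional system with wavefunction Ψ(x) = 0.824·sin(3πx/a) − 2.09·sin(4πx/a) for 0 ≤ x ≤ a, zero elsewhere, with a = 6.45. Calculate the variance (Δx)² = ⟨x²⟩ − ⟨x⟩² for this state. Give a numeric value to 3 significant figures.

2.56

Compute ⟨x⟩ and ⟨x²⟩ separately, then (Δx)² = ⟨x²⟩ − ⟨x⟩².
On 0 ≤ x ≤ a (j ≠ l): ∫sin²(jπx/a) dx = a/2, ∫sin(jπx/a)·sin(lπx/a) dx = 0; diagonal moments ∫x·sin²(jπx/a) dx = a²/4, ∫x²·sin²(jπx/a) dx = a³·(1/6 − 1/(4j²π²)); cross terms ∫x·sin(jπx/a)·sin(lπx/a) dx = 0 for j + l even and −4jla²/(π²(j² − l²)²) for j + l odd, ∫x²·sin(jπx/a)·sin(lπx/a) dx = (−1)^(j+l)·4jla³/(π²(j² − l²)²); higher powers the same way via product-to-sum and parts.
Normalization: ∫|Ψ|² dx = 16.277.
⟨x⟩ = 4.0988 and ⟨x²⟩ = 19.358.
(Δx)² = 19.358 − (4.0988)² = 2.5579.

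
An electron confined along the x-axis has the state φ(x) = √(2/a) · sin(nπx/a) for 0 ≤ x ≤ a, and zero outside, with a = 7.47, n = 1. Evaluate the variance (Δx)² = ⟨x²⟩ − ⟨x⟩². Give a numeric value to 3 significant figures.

Compute ⟨x⟩ and ⟨x²⟩ separately, then (Δx)² = ⟨x²⟩ − ⟨x⟩².
With sin²θ = (1 − cos2θ)/2 on 0 ≤ x ≤ a: ∫sin²(nπx/a) dx = a/2, ∫x·sin²(nπx/a) dx = a²/4, ∫x²·sin²(nπx/a) dx = a³·(1/6 − 1/(4n²π²)); higher powers xᵏ the same way, integrating xᵏ·cos(2nπx/a) by parts.
⟨x⟩ = 3.7350 and ⟨x²⟩ = 15.773.
(Δx)² = 15.773 − (3.7350)² = 1.8232.

1.82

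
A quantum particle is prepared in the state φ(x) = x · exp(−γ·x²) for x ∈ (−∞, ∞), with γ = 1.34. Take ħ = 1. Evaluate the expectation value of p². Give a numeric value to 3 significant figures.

4.02

p² φ = −ħ² d²φ/dx²; ⟨p²⟩ = −ħ² ∫ φ*·φ'' dx / ∫|φ|² dx.
Expand each integrand as polynomial × e^(−2γx²) and use ∫x^(2j)·e^(−2γx²) dx = (2j−1)!!/(4γ)^j · √(π/(2γ)), odd powers → 0; here √(π/(2γ)) = 1.0827. Differentiate with the product rule, d/dx e^(−γx²) = −2γx·e^(−γx²).
State is unnormalized: ∫|φ|² dx = 0.20200, and ∫φ*·(−ħ² φ'') dx = 0.81202, so ⟨p²⟩ = 0.81202 / 0.20200.
⟨p²⟩ = 4.0200.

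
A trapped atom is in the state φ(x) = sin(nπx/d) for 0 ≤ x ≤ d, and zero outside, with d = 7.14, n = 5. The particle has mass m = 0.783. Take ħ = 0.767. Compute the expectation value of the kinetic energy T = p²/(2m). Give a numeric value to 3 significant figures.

1.82

T = −(ħ²/2m) d²/dx², so ⟨T⟩ = −(ħ²/2m) ∫ φ*·φ'' dx / ∫|φ|² dx; with m = 0.783.
d/dx sin(nπx/d) = (nπ/d)·cos(nπx/d) and d²/dx² sin(nπx/d) = −(nπ/d)²·sin(nπx/d); on 0 ≤ x ≤ d, ∫sin²(nπx/d) dx = d/2 and ∫sin(nπx/d)·cos(nπx/d) dx = 0.
State is unnormalized: ∫|φ|² dx = 3.5700, and ∫φ*·(−ħ²/2m · φ'') dx = 6.4910, so ⟨T⟩ = 6.4910 / 3.5700.
⟨T⟩ = 1.8182.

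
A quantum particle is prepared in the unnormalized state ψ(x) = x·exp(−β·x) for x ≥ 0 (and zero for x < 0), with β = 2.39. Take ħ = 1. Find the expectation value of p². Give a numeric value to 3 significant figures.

5.71

p² ψ = −ħ² d²ψ/dx²; ⟨p²⟩ = −ħ² ∫ ψ*·ψ'' dx / ∫|ψ|² dx.
Differentiate x·exp(−β·x) with the product rule; every integrand then reduces to terms xʲ·e^(−2βx) on [0, ∞), with ∫₀^∞ xʲ·e^(−2βx) dx = j!/(2β)^(j+1).
State is unnormalized: ∫|ψ|² dx = 0.018312, and ∫ψ*·(−ħ² ψ'') dx = 0.10460, so ⟨p²⟩ = 0.10460 / 0.018312.
⟨p²⟩ = 5.7121.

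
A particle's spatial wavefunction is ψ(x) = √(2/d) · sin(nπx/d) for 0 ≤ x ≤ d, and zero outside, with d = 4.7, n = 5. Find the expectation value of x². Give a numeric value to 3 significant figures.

⟨x²⟩ = ∫ x²·|ψ|² dx (integrals over the domain).
With sin²θ = (1 − cos2θ)/2 on 0 ≤ x ≤ d: ∫sin²(nπx/d) dx = d/2, ∫x·sin²(nπx/d) dx = d²/4, ∫x²·sin²(nπx/d) dx = d³·(1/6 − 1/(4n²π²)); higher powers xᵏ the same way, integrating xᵏ·cos(2nπx/d) by parts.
⟨x²⟩ = 7.3186.

7.32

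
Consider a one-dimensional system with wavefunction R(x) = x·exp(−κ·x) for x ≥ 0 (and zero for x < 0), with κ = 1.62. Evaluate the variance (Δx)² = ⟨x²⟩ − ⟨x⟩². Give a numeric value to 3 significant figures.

Compute ⟨x⟩ and ⟨x²⟩ separately, then (Δx)² = ⟨x²⟩ − ⟨x⟩².
Every integrand reduces to terms xʲ·e^(−2κx) on [0, ∞); use ∫₀^∞ xʲ·e^(−2κx) dx = j!/(2κ)^(j+1).
Normalization: ∫|R|² dx = 0.058802.
⟨x⟩ = 0.92593 and ⟨x²⟩ = 1.1431.
(Δx)² = 1.1431 − (0.92593)² = 0.28578.

0.286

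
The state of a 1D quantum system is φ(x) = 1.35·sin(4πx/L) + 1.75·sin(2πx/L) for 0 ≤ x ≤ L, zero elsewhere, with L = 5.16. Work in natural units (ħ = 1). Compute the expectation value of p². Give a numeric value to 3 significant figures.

3.14

p² φ = −ħ² d²φ/dx²; ⟨p²⟩ = −ħ² ∫ φ*·φ'' dx / ∫|φ|² dx.
d²/dx² sin(jπx/L) = −(jπ/L)²·sin(jπx/L); on 0 ≤ x ≤ L, ∫sin²(jπx/L) dx = L/2 and ∫sin(jπx/L)·sin(lπx/L) dx = 0 for j ≠ l, so only diagonal terms survive in ∫|φ|² and ∫φ·φ″; ∫φ·φ′ dx = [φ²/2] between the walls = 0.
State is unnormalized: ∫|φ|² dx = 12.603, and ∫φ*·(−ħ² φ'') dx = 39.603, so ⟨p²⟩ = 39.603 / 12.603.
⟨p²⟩ = 3.1423.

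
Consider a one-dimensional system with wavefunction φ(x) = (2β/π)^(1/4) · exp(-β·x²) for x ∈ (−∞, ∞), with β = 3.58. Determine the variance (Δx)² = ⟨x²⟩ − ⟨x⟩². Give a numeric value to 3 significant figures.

Compute ⟨x⟩ and ⟨x²⟩ separately, then (Δx)² = ⟨x²⟩ − ⟨x⟩².
Gaussian moments: ∫x^(2j)·e^(−2βx²) dx = (2j−1)!!/(4β)^j · √(π/(2β)), odd powers integrate to 0; here √(π/(2β)) = 0.66240.
⟨x⟩ = 0.0000 and ⟨x²⟩ = 0.069832.
(Δx)² = 0.069832 − (0.0000)² = 0.069832.

0.0698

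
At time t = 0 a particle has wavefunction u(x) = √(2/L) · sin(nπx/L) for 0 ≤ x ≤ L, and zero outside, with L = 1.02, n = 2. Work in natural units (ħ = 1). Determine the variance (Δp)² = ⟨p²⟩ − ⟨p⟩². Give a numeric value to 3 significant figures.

37.9

Compute ⟨p⟩ and ⟨p²⟩ separately; (Δp)² = ⟨p²⟩ − ⟨p⟩².
d/dx sin(nπx/L) = (nπ/L)·cos(nπx/L) and d²/dx² sin(nπx/L) = −(nπ/L)²·sin(nπx/L); on 0 ≤ x ≤ L, ∫sin²(nπx/L) dx = L/2 and ∫sin(nπx/L)·cos(nπx/L) dx = 0.
⟨p⟩ = 0.0000 and ⟨p²⟩ = 37.945.
(Δp)² = 37.945 − (0.0000)² = 37.945.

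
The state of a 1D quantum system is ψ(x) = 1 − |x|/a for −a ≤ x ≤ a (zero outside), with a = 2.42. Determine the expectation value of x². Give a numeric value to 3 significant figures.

⟨x²⟩ = ∫ x²·|ψ|² dx / ∫|ψ|² dx (integrals over the domain).
ψ is even, so ∫ over [−a, a] = 2∫₀ᵃ with ψ = 1 − x/a there: ∫₀ᵃ (1 − x/a)² dx = a/3, ∫₀ᵃ x²(1 − x/a)² dx = a³/30, ∫₀ᵃ x⁴(1 − x/a)² dx = a⁵/105.
State is unnormalized: ∫|ψ|² dx = 1.6133, and ∫ψ*·x²·ψ dx = 0.94483, so ⟨x²⟩ = 0.94483 / 1.6133.
⟨x²⟩ = 0.58564.

0.586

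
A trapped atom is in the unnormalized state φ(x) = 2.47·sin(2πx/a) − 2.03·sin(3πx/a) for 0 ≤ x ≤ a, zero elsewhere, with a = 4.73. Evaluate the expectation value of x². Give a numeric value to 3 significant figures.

11.5

⟨x²⟩ = ∫ x²·|φ|² dx / ∫|φ|² dx (integrals over the domain).
On 0 ≤ x ≤ a (j ≠ l): ∫sin²(jπx/a) dx = a/2, ∫sin(jπx/a)·sin(lπx/a) dx = 0; diagonal moments ∫x·sin²(jπx/a) dx = a²/4, ∫x²·sin²(jπx/a) dx = a³·(1/6 − 1/(4j²π²)); cross terms ∫x·sin(jπx/a)·sin(lπx/a) dx = 0 for j + l even and −4jla²/(π²(j² − l²)²) for j + l odd, ∫x²·sin(jπx/a)·sin(lπx/a) dx = (−1)^(j+l)·4jla³/(π²(j² − l²)²); higher powers the same way via product-to-sum and parts.
State is unnormalized: ∫|φ|² dx = 24.175, and ∫φ*·x²·φ dx = 278.19, so ⟨x²⟩ = 278.19 / 24.175.
⟨x²⟩ = 11.508.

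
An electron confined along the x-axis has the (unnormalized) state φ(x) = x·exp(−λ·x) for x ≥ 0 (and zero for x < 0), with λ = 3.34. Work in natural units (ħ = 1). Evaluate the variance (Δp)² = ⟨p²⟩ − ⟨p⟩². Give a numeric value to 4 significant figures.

Compute ⟨p⟩ and ⟨p²⟩ separately; (Δp)² = ⟨p²⟩ − ⟨p⟩².
Differentiate x·exp(−λ·x) with the product rule; every integrand then reduces to terms xʲ·e^(−2λx) on [0, ∞), with ∫₀^∞ xʲ·e^(−2λx) dx = j!/(2λ)^(j+1).
Normalization: ∫|φ|² dx = 0.0067097.
⟨p⟩ = 0.0000 and ⟨p²⟩ = 11.156.
(Δp)² = 11.156 − (0.0000)² = 11.156.

11.16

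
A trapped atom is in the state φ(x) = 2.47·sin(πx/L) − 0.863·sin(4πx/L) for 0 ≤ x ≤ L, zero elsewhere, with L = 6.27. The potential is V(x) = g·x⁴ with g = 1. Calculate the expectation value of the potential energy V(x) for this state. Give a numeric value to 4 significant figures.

214.9

⟨V⟩ = ∫ V(x)·|φ|² dx / ∫|φ|² dx.
On 0 ≤ x ≤ L (j ≠ l): ∫sin²(jπx/L) dx = L/2, ∫sin(jπx/L)·sin(lπx/L) dx = 0; diagonal moments ∫x·sin²(jπx/L) dx = L²/4, ∫x²·sin²(jπx/L) dx = L³·(1/6 − 1/(4j²π²)); cross terms ∫x·sin(jπx/L)·sin(lπx/L) dx = 0 for j + l even and −4jlL²/(π²(j² − l²)²) for j + l odd, ∫x²·sin(jπx/L)·sin(lπx/L) dx = (−1)^(j+l)·4jlL³/(π²(j² − l²)²); higher powers the same way via product-to-sum and parts.
State is unnormalized: ∫|φ|² dx = 21.461, and ∫φ*·V(x)·φ dx = 4611.8, so ⟨V⟩ = 4611.8 / 21.461.
⟨V⟩ = 214.89.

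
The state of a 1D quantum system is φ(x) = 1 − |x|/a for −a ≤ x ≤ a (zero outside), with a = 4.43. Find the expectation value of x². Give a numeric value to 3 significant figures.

⟨x²⟩ = ∫ x²·|φ|² dx / ∫|φ|² dx (integrals over the domain).
φ is even, so ∫ over [−a, a] = 2∫₀ᵃ with φ = 1 − x/a there: ∫₀ᵃ (1 − x/a)² dx = a/3, ∫₀ᵃ x²(1 − x/a)² dx = a³/30, ∫₀ᵃ x⁴(1 − x/a)² dx = a⁵/105.
State is unnormalized: ∫|φ|² dx = 2.9533, and ∫φ*·x²·φ dx = 5.7959, so ⟨x²⟩ = 5.7959 / 2.9533.
⟨x²⟩ = 1.9625.

1.96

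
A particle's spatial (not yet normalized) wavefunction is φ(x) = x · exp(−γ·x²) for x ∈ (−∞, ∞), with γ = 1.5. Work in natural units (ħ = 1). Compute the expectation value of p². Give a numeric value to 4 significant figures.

p² φ = −ħ² d²φ/dx²; ⟨p²⟩ = −ħ² ∫ φ*·φ'' dx / ∫|φ|² dx.
Expand each integrand as polynomial × e^(−2γx²) and use ∫x^(2j)·e^(−2γx²) dx = (2j−1)!!/(4γ)^j · √(π/(2γ)), odd powers → 0; here √(π/(2γ)) = 1.0233. Differentiate with the product rule, d/dx e^(−γx²) = −2γx·e^(−γx²).
State is unnormalized: ∫|φ|² dx = 0.17055, and ∫φ*·(−ħ² φ'') dx = 0.76750, so ⟨p²⟩ = 0.76750 / 0.17055.
⟨p²⟩ = 4.5000.

4.500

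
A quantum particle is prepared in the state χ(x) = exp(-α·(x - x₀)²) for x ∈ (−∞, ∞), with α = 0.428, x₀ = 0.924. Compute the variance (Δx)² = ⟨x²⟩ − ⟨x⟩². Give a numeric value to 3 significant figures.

Compute ⟨x⟩ and ⟨x²⟩ separately, then (Δx)² = ⟨x²⟩ − ⟨x⟩².
Gaussian moments (u = x − x₀): ∫u^(2j)·e^(−2αu²) du = (2j−1)!!/(4α)^j · √(π/(2α)), odd powers integrate to 0; here √(π/(2α)) = 1.9157.
Normalization: ∫|χ|² dx = 1.9157.
⟨x⟩ = 0.92400 and ⟨x²⟩ = 1.4379.
(Δx)² = 1.4379 − (0.92400)² = 0.58411.

0.584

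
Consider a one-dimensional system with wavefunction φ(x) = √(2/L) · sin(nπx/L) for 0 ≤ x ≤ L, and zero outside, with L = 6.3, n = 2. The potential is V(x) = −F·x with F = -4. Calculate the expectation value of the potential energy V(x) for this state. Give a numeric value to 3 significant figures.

⟨V⟩ = ∫ V(x)·|φ|² dx.
With sin²θ = (1 − cos2θ)/2 on 0 ≤ x ≤ L: ∫sin²(nπx/L) dx = L/2, ∫x·sin²(nπx/L) dx = L²/4, ∫x²·sin²(nπx/L) dx = L³·(1/6 − 1/(4n²π²)); higher powers xᵏ the same way, integrating xᵏ·cos(2nπx/L) by parts.
⟨V⟩ = 12.600.

12.6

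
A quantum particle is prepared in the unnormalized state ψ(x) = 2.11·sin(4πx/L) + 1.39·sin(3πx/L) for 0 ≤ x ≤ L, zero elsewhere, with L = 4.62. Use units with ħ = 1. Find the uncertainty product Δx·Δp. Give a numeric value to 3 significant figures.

Δx = √(⟨x²⟩−⟨x⟩²), Δp = √(⟨p²⟩−⟨p⟩²).
On 0 ≤ x ≤ L (j ≠ l): ∫sin²(jπx/L) dx = L/2, ∫sin(jπx/L)·sin(lπx/L) dx = 0; diagonal moments ∫x·sin²(jπx/L) dx = L²/4, ∫x²·sin²(jπx/L) dx = L³·(1/6 − 1/(4j²π²)); cross terms ∫x·sin(jπx/L)·sin(lπx/L) dx = 0 for j + l even and −4jlL²/(π²(j² − l²)²) for j + l odd, ∫x²·sin(jπx/L)·sin(lπx/L) dx = (−1)^(j+l)·4jlL³/(π²(j² − l²)²); higher powers the same way via product-to-sum and parts. d²/dx² sin(jπx/L) = −(jπ/L)²·sin(jπx/L); on 0 ≤ x ≤ L, ∫sin²(jπx/L) dx = L/2 and ∫sin(jπx/L)·sin(lπx/L) dx = 0 for j ≠ l, so only diagonal terms survive in ∫|ψ|² and ∫ψ·ψ″; ∫ψ·ψ′ dx = [ψ²/2] between the walls = 0.
Normalization: ∫|ψ|² dx = 14.748.
⟨x⟩ = 1.4674, ⟨x²⟩ = 3.1383 ⇒ Δx = 0.99256.
⟨p⟩ = 0.0000, ⟨p²⟩ = 6.4188 ⇒ Δp = 2.5335.
Δx·Δp = 2.5147.

2.51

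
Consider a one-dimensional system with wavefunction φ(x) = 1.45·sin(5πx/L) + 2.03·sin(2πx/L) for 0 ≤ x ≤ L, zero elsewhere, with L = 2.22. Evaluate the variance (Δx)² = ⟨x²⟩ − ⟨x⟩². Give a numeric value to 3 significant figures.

Compute ⟨x⟩ and ⟨x²⟩ separately, then (Δx)² = ⟨x²⟩ − ⟨x⟩².
On 0 ≤ x ≤ L (j ≠ l): ∫sin²(jπx/L) dx = L/2, ∫sin(jπx/L)·sin(lπx/L) dx = 0; diagonal moments ∫x·sin²(jπx/L) dx = L²/4, ∫x²·sin²(jπx/L) dx = L³·(1/6 − 1/(4j²π²)); cross terms ∫x·sin(jπx/L)·sin(lπx/L) dx = 0 for j + l even and −4jlL²/(π²(j² − l²)²) for j + l odd, ∫x²·sin(jπx/L)·sin(lπx/L) dx = (−1)^(j+l)·4jlL³/(π²(j² − l²)²); higher powers the same way via product-to-sum and parts.
Normalization: ∫|φ|² dx = 6.9080.
⟨x⟩ = 1.0714 and ⟨x²⟩ = 1.5124.
(Δx)² = 1.5124 − (1.0714)² = 0.36450.

0.365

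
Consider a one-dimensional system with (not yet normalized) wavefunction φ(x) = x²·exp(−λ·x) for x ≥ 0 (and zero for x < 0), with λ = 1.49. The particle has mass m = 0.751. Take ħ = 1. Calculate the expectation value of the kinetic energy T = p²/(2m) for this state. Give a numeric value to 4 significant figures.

T = −(ħ²/2m) d²/dx², so ⟨T⟩ = −(ħ²/2m) ∫ φ*·φ'' dx / ∫|φ|² dx; with m = 0.751.
Differentiate x²·exp(−λ·x) with the product rule; every integrand then reduces to terms xʲ·e^(−2λx) on [0, ∞), with ∫₀^∞ xʲ·e^(−2λx) dx = j!/(2λ)^(j+1).
State is unnormalized: ∫|φ|² dx = 0.10212, and ∫φ*·(−ħ²/2m · φ'') dx = 0.050317, so ⟨T⟩ = 0.050317 / 0.10212.
⟨T⟩ = 0.49270.

0.4927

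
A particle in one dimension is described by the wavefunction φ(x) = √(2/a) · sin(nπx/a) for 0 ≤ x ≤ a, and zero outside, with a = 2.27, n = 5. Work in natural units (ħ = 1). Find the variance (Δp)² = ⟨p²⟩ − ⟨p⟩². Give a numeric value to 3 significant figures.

Compute ⟨p⟩ and ⟨p²⟩ separately; (Δp)² = ⟨p²⟩ − ⟨p⟩².
d/dx sin(nπx/a) = (nπ/a)·cos(nπx/a) and d²/dx² sin(nπx/a) = −(nπ/a)²·sin(nπx/a); on 0 ≤ x ≤ a, ∫sin²(nπx/a) dx = a/2 and ∫sin(nπx/a)·cos(nπx/a) dx = 0.
⟨p⟩ = 0.0000 and ⟨p²⟩ = 47.884.
(Δp)² = 47.884 − (0.0000)² = 47.884.

47.9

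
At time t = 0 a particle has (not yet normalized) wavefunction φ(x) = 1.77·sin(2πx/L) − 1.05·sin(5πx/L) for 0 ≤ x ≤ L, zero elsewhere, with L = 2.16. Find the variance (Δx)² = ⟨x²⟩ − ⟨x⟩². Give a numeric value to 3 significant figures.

0.341

Compute ⟨x⟩ and ⟨x²⟩ separately, then (Δx)² = ⟨x²⟩ − ⟨x⟩².
On 0 ≤ x ≤ L (j ≠ l): ∫sin²(jπx/L) dx = L/2, ∫sin(jπx/L)·sin(lπx/L) dx = 0; diagonal moments ∫x·sin²(jπx/L) dx = L²/4, ∫x²·sin²(jπx/L) dx = L³·(1/6 − 1/(4j²π²)); cross terms ∫x·sin(jπx/L)·sin(lπx/L) dx = 0 for j + l even and −4jlL²/(π²(j² − l²)²) for j + l odd, ∫x²·sin(jπx/L)·sin(lπx/L) dx = (−1)^(j+l)·4jlL³/(π²(j² − l²)²); higher powers the same way via product-to-sum and parts.
Normalization: ∫|φ|² dx = 4.5742.
⟨x⟩ = 1.1148 and ⟨x²⟩ = 1.5843.
(Δx)² = 1.5843 − (1.1148)² = 0.34142.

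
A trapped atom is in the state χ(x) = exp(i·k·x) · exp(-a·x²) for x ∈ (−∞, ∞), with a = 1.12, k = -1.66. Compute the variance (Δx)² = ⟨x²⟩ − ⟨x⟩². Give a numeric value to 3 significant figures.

0.223

Compute ⟨x⟩ and ⟨x²⟩ separately, then (Δx)² = ⟨x²⟩ − ⟨x⟩².
Gaussian moments: ∫x^(2j)·e^(−2ax²) dx = (2j−1)!!/(4a)^j · √(π/(2a)), odd powers integrate to 0; here √(π/(2a)) = 1.1843.
Normalization: ∫|χ|² dx = 1.1843.
⟨x⟩ = 0.0000 and ⟨x²⟩ = 0.22321.
(Δx)² = 0.22321 − (0.0000)² = 0.22321.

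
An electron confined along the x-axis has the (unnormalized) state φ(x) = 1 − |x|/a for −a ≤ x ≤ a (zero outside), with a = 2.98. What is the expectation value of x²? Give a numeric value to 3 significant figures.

0.888

⟨x²⟩ = ∫ x²·|φ|² dx / ∫|φ|² dx (integrals over the domain).
φ is even, so ∫ over [−a, a] = 2∫₀ᵃ with φ = 1 − x/a there: ∫₀ᵃ (1 − x/a)² dx = a/3, ∫₀ᵃ x²(1 − x/a)² dx = a³/30, ∫₀ᵃ x⁴(1 − x/a)² dx = a⁵/105.
State is unnormalized: ∫|φ|² dx = 1.9867, and ∫φ*·x²·φ dx = 1.7642, so ⟨x²⟩ = 1.7642 / 1.9867.
⟨x²⟩ = 0.88804.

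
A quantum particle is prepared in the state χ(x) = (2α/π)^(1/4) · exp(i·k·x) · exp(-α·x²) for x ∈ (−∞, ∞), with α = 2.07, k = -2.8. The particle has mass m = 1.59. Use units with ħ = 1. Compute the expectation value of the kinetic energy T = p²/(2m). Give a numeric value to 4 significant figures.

3.116

T = −(ħ²/2m) d²/dx², so ⟨T⟩ = −(ħ²/2m) ∫ χ*·χ'' dx; with m = 1.59.
Gaussian moments: ∫x^(2j)·e^(−2αx²) dx = (2j−1)!!/(4α)^j · √(π/(2α)), odd powers integrate to 0; here √(π/(2α)) = 0.87111. Derivatives: χ′ = (ik − 2αx)·χ, χ″ = ((ik − 2αx)² − 2α)·χ; the odd-in-x pieces drop out.
⟨T⟩ = 3.1164.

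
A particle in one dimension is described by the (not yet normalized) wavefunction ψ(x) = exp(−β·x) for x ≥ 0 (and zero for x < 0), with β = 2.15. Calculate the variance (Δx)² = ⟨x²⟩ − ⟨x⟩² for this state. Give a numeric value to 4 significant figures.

Compute ⟨x⟩ and ⟨x²⟩ separately, then (Δx)² = ⟨x²⟩ − ⟨x⟩².
Every integrand reduces to terms xʲ·e^(−2βx) on [0, ∞); use ∫₀^∞ xʲ·e^(−2βx) dx = j!/(2β)^(j+1).
Normalization: ∫|ψ|² dx = 0.23256.
⟨x⟩ = 0.23256 and ⟨x²⟩ = 0.10817.
(Δx)² = 0.10817 − (0.23256)² = 0.054083.

0.05408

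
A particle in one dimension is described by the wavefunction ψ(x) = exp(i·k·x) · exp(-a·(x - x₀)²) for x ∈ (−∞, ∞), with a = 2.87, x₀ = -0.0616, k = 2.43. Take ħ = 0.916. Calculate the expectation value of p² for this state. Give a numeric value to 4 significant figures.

p² ψ = −ħ² d²ψ/dx²; ⟨p²⟩ = −ħ² ∫ ψ*·ψ'' dx / ∫|ψ|² dx.
Gaussian moments (u = x − x₀): ∫u^(2j)·e^(−2au²) du = (2j−1)!!/(4a)^j · √(π/(2a)), odd powers integrate to 0; here √(π/(2a)) = 0.73981. Derivatives: ψ′ = (ik − 2au)·ψ, ψ″ = ((ik − 2au)² − 2a)·ψ; the odd-in-u pieces drop out.
State is unnormalized: ∫|ψ|² dx = 0.73981, and ∫ψ*·(−ħ² ψ'') dx = 5.4469, so ⟨p²⟩ = 5.4469 / 0.73981.
⟨p²⟩ = 7.3626.

7.363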